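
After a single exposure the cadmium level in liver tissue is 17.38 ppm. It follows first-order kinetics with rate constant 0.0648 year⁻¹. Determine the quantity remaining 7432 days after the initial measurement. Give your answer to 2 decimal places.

t½ = ln 2 / k = 0.69315 / 0.0648 ≈ 10.697 years.
Convert the elapsed time: 7432 days = 20.3616 years.
Number of half-lives: n = 20.3616/10.697 ≈ 1.9035.
Remaining = 17.38 × (1/2)^1.9035 = 17.38 × 0.26729 ≈ 4.6454 ppm.

4.65 ppm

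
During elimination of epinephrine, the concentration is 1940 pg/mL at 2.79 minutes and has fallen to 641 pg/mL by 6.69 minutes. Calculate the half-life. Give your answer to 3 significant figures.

2.44 minutes

Over Δt = 6.69 − 2.79 = 3.9 minutes, the level fell by a factor of 1940/641 ≈ 3.0265.
n = log₂(3.0265) ≈ 1.5977 half-lives, so t½ = 3.9/1.5977 ≈ 2.4411 minutes.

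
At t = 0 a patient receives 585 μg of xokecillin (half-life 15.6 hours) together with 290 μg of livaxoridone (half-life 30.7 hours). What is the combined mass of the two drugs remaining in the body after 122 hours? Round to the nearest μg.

xokecillin: 585 × (1/2)^(122/15.6) = 585 × (1/2)^7.8205 ≈ 2.5879 μg.
livaxoridone: 290 × (1/2)^(122/30.7) = 290 × (1/2)^3.9739 ≈ 18.455 μg.
Total = 2.5879 + 18.455 ≈ 21.043 μg.

21 μg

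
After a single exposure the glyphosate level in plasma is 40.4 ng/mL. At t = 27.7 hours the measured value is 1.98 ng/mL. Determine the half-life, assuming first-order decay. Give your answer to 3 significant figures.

A/A₀ = 1.98/40.4 ≈ 0.04901.
n = log₂(20.404) ≈ 4.3508 half-lives elapsed in 27.7 hours.
t½ = 27.7/4.3508 ≈ 6.3667 hours.

6.37 hours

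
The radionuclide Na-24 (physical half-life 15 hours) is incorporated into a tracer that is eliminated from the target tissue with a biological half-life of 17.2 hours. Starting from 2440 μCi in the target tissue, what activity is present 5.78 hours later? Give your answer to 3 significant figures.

1480 μCi

1/t_eff = 1/t_phys + 1/t_biol = 1/15 + 1/17.2 = 0.12481 per hour.
t_eff = 15 × 17.2 / (15 + 17.2) ≈ 8.0124 hours.
Remaining = 2440 × (1/2)^(5.78/8.0124) = 2440 × (1/2)^0.72138 ≈ 1479.9 μCi.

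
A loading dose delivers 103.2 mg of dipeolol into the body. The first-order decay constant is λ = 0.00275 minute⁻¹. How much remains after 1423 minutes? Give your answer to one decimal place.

2.1 mg

t½ = ln 2 / λ = 0.69315 / 0.00275 ≈ 252.05 minutes.
Number of half-lives: n = 1423/252.05 ≈ 5.6456.
Remaining = 103.2 × (1/2)^5.6456 = 103.2 × 0.019975 ≈ 2.0615 mg.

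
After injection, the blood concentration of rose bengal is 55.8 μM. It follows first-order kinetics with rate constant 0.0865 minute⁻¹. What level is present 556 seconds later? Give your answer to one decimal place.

25.0 μM

t½ = ln 2 / k = 0.69315 / 0.0865 ≈ 8.0133 minutes.
Convert the elapsed time: 556 seconds = 9.26667 minutes.
Number of half-lives: n = 9.26667/8.0133 ≈ 1.1564.
Remaining = 55.8 × (1/2)^1.1564 = 55.8 × 0.44863 ≈ 25.033 μM.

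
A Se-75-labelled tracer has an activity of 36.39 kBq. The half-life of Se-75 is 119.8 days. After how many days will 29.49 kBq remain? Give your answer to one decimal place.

Fraction remaining = 29.49/36.39 ≈ 0.81039.
n = log₂(36.39/29.49) = ln(1.234)/ln 2 ≈ 0.30332 half-lives.
t = n × t½ = 0.30332 × 119.8 ≈ 36.337 days.

36.3 days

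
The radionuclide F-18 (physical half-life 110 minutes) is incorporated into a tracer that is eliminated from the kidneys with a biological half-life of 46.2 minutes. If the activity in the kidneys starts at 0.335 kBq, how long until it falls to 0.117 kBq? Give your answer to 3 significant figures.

49.4 minutes

1/t_eff = 1/t_phys + 1/t_biol = 1/110 + 1/46.2 = 0.030736 per minute.
t_eff = 110 × 46.2 / (110 + 46.2) ≈ 32.535 minutes.
n = log₂(0.335/0.117) ≈ 1.5177; t = 1.5177 × 32.535 ≈ 49.377 minutes.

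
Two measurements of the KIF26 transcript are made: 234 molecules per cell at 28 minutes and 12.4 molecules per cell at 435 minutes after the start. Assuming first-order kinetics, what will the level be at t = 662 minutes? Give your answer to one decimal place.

Over Δt = 435 − 28 = 407 minutes, the level fell by a factor of 234/12.4 ≈ 18.871.
n = log₂(18.871) ≈ 4.2381 half-lives, so t½ = 407/4.2381 ≈ 96.034 minutes.
From t = 435 to t = 662: 12.4 × (1/2)^((662−435)/96.034) ≈ 2.4091 molecules per cell.

2.4 molecules per cell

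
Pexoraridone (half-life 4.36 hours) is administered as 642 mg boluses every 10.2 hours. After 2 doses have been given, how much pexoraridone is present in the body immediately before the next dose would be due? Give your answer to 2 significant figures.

150 mg

The 2 doses were given 20.4, 10.2 hours ago.
Total = 642·(1/2)^(20.4/4.36) + 642·(1/2)^(10.2/4.36)
      = 25.064 + 126.85 ≈ 151.91 mg.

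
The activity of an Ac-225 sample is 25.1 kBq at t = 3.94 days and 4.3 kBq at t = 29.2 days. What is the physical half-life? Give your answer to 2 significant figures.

Over Δt = 29.2 − 3.94 = 25.26 days, the level fell by a factor of 25.1/4.3 ≈ 5.8372.
n = log₂(5.8372) ≈ 2.5453 half-lives, so t½ = 25.26/2.5453 ≈ 9.9243 days.

9.9 days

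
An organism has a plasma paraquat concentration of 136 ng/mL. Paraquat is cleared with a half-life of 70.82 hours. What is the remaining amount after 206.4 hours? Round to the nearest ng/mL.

18 ng/mL

Number of half-lives: n = 206.4/70.82 ≈ 2.9144.
Remaining = 136 × (1/2)^2.9144 = 136 × 0.13264 ≈ 18.039 ng/mL.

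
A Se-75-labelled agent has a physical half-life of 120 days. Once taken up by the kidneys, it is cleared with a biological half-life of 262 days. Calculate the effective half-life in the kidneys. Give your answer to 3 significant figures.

1/t_eff = 1/t_phys + 1/t_biol = 1/120 + 1/262 = 0.01215 per day.
t_eff = 120 × 262 / (120 + 262) ≈ 82.304 days.

82.3 days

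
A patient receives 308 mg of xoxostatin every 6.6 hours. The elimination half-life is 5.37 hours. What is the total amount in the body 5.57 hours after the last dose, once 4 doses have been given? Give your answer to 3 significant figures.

The 4 doses were given 25.37, 18.77, 12.17, 5.57 hours ago.
Total = 308·(1/2)^(25.37/5.37) + 308·(1/2)^(18.77/5.37) + 308·(1/2)^(12.17/5.37) + 308·(1/2)^(5.57/5.37)
      = 11.651 + 27.312 + 64.022 + 150.08 ≈ 253.06 mg.

253 mg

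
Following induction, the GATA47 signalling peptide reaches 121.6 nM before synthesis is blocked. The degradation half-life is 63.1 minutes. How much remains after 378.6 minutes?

1.9 nM

Elapsed time is 6 half-lives (378.6/63.1).
Each half-life halves the amount: 121.6 × (1/2)^6 = 121.6/64 = 1.9 nM.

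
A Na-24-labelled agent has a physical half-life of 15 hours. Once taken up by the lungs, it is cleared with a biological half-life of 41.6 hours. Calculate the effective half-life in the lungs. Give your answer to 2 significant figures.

1/t_eff = 1/t_phys + 1/t_biol = 1/15 + 1/41.6 = 0.090705 per hour.
t_eff = 15 × 41.6 / (15 + 41.6) ≈ 11.025 hours.

11 hours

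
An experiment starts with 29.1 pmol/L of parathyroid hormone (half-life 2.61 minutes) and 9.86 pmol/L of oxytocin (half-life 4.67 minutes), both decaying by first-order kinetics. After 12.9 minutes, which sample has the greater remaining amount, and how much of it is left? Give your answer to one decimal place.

oxytocin, 1.5 pmol/L

parathyroid hormone: 29.1 × (1/2)^4.9425 ≈ 0.94633 pmol/L.
oxytocin: 9.86 × (1/2)^2.7623 ≈ 1.4532 pmol/L.
Oxytocin has more remaining, at ≈ 1.4532 pmol/L.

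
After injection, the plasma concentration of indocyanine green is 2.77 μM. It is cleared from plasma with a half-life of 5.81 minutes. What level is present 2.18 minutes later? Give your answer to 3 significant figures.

2.14 μM

Number of half-lives: n = 2.18/5.81 ≈ 0.37522.
Remaining = 2.77 × (1/2)^0.37522 = 2.77 × 0.77099 ≈ 2.1356 μM.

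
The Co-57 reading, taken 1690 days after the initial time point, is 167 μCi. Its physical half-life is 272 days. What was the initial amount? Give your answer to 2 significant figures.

Number of half-lives elapsed: n = 1690/272 ≈ 6.2132.
A₀ = A × 2^n = 167 × 2^6.2132 = 167 × 74.194 ≈ 12390 μCi.

12000 μCi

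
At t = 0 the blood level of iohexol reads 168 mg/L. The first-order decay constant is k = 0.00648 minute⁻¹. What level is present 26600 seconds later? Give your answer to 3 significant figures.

t½ = ln 2 / k = 0.69315 / 0.00648 ≈ 106.97 minutes.
Convert the elapsed time: 26600 seconds = 443.333 minutes.
Number of half-lives: n = 443.333/106.97 ≈ 4.1446.
Remaining = 168 × (1/2)^4.1446 = 168 × 0.05654 ≈ 9.4988 mg/L.

9.50 mg/L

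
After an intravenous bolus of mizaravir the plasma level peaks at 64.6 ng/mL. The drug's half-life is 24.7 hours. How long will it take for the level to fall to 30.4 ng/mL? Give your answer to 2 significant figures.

27 hours

Fraction remaining = 30.4/64.6 ≈ 0.47059.
n = log₂(64.6/30.4) = ln(2.125)/ln 2 ≈ 1.0875 half-lives.
t = n × t½ = 1.0875 × 24.7 ≈ 26.86 hours.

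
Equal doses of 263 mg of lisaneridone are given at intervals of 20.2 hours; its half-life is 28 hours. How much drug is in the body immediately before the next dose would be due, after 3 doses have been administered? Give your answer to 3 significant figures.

The 3 doses were given 60.6, 40.4, 20.2 hours ago.
Total = 263·(1/2)^(60.6/28) + 263·(1/2)^(40.4/28) + 263·(1/2)^(20.2/28)
      = 58.673 + 96.741 + 159.51 ≈ 314.92 mg.

315 mg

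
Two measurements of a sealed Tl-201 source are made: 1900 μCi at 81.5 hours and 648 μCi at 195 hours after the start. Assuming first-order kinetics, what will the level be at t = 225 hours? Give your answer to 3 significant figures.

488 μCi

Over Δt = 195 − 81.5 = 113.5 hours, the level fell by a factor of 1900/648 ≈ 2.9321.
n = log₂(2.9321) ≈ 1.5519 half-lives, so t½ = 113.5/1.5519 ≈ 73.135 hours.
From t = 195 to t = 225: 648 × (1/2)^((225−195)/73.135) ≈ 487.63 μCi.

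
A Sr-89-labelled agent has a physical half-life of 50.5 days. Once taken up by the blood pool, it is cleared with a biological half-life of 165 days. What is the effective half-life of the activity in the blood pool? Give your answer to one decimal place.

38.7 days

1/t_eff = 1/t_phys + 1/t_biol = 1/50.5 + 1/165 = 0.025863 per day.
t_eff = 50.5 × 165 / (50.5 + 165) ≈ 38.666 days.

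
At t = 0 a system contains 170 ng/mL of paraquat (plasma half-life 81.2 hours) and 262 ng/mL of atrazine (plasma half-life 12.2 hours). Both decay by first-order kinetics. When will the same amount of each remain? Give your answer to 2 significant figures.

Set 170·(1/2)^(t/81.2) = 262·(1/2)^(t/12.2).
Taking log₂: log₂(170/262) = t·(1/81.2 − 1/12.2).
log₂(0.64885) = -0.62403; 1/81.2 − 1/12.2 = -0.069652.
t = -0.62403 / -0.069652 ≈ 8.9593 hours.

9.0 hours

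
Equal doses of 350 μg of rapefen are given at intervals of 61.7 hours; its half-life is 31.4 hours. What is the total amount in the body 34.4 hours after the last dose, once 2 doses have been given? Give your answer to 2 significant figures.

The 2 doses were given 96.1, 34.4 hours ago.
Total = 350·(1/2)^(96.1/31.4) + 350·(1/2)^(34.4/31.4)
      = 41.953 + 163.79 ≈ 205.74 μg.

210 μg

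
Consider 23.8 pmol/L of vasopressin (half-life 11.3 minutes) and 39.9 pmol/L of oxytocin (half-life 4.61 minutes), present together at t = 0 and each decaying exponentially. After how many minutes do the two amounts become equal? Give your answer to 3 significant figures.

Set 23.8·(1/2)^(t/11.3) = 39.9·(1/2)^(t/4.61).
Taking log₂: log₂(23.8/39.9) = t·(1/11.3 − 1/4.61).
log₂(0.59649) = -0.74543; 1/11.3 − 1/4.61 = -0.12842.
t = -0.74543 / -0.12842 ≈ 5.8044 minutes.

5.80 minutes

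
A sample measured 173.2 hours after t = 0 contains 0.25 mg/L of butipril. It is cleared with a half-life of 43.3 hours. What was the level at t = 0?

Number of half-lives elapsed: n = 173.2/43.3 ≈ 4.
A₀ = A × 2^n = 0.25 × 2^4 = 0.25 × 16 ≈ 4 mg/L.

4 mg/L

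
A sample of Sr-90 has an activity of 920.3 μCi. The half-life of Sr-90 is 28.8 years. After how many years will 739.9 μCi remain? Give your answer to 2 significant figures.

Fraction remaining = 739.9/920.3 ≈ 0.80398.
n = log₂(920.3/739.9) = ln(1.2438)/ln 2 ≈ 0.31477 half-lives.
t = n × t½ = 0.31477 × 28.8 ≈ 9.0655 years.

9.1 years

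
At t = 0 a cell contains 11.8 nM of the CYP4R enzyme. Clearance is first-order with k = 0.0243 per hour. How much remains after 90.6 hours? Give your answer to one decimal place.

1.3 nM

t½ = ln 2 / k = 0.69315 / 0.0243 ≈ 28.525 hours.
Number of half-lives: n = 90.6/28.525 ≈ 3.1762.
Remaining = 11.8 × (1/2)^3.1762 = 11.8 × 0.11063 ≈ 1.3054 nM.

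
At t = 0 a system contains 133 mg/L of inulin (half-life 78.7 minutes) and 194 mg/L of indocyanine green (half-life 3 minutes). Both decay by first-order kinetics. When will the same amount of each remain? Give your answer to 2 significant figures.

1.7 minutes

Set 133·(1/2)^(t/78.7) = 194·(1/2)^(t/3).
Taking log₂: log₂(133/194) = t·(1/78.7 − 1/3).
log₂(0.68557) = -0.54463; 1/78.7 − 1/3 = -0.32063.
t = -0.54463 / -0.32063 ≈ 1.6986 minutes.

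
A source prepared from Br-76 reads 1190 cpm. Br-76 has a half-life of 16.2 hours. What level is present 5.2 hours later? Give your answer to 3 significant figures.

953 cpm

Number of half-lives: n = 5.2/16.2 ≈ 0.32099.
Remaining = 1190 × (1/2)^0.32099 = 1190 × 0.80052 ≈ 952.62 cpm.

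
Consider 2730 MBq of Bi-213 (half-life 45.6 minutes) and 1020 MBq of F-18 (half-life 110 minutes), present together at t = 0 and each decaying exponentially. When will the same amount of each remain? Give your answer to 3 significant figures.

111 minutes

Set 2730·(1/2)^(t/45.6) = 1020·(1/2)^(t/110).
Taking log₂: log₂(2730/1020) = t·(1/45.6 − 1/110).
log₂(2.6765) = 1.4203; 1/45.6 − 1/110 = 0.012839.
t = 1.4203 / 0.012839 ≈ 110.63 minutes.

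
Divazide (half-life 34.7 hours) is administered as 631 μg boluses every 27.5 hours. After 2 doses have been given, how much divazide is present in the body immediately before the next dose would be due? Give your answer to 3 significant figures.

575 μg

The 2 doses were given 55, 27.5 hours ago.
Total = 631·(1/2)^(55/34.7) + 631·(1/2)^(27.5/34.7)
      = 210.33 + 364.3 ≈ 574.63 μg.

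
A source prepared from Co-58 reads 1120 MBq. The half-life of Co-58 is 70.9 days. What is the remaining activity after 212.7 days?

Elapsed time is 3 half-lives (212.7/70.9).
Each half-life halves the amount: 1120 × (1/2)^3 = 1120/8 = 140 MBq.

140 MBq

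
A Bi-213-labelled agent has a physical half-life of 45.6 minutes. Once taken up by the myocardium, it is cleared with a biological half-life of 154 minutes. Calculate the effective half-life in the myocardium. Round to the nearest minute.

1/t_eff = 1/t_phys + 1/t_biol = 1/45.6 + 1/154 = 0.028423 per minute.
t_eff = 45.6 × 154 / (45.6 + 154) ≈ 35.182 minutes.

35 minutes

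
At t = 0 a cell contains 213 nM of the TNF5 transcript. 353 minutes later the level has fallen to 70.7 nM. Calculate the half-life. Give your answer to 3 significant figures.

A/A₀ = 70.7/213 ≈ 0.33192.
n = log₂(3.0127) ≈ 1.5911 half-lives elapsed in 353 minutes.
t½ = 353/1.5911 ≈ 221.86 minutes.

222 minutes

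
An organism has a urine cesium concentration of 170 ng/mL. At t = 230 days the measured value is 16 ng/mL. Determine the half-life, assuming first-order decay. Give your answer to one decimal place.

A/A₀ = 16/170 ≈ 0.094118.
n = log₂(10.625) ≈ 3.4094 half-lives elapsed in 230 days.
t½ = 230/3.4094 ≈ 67.461 days.

67.5 days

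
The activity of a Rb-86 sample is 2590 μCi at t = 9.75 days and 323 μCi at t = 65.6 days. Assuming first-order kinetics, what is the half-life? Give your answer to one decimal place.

Over Δt = 65.6 − 9.75 = 55.85 days, the level fell by a factor of 2590/323 ≈ 8.0186.
n = log₂(8.0186) ≈ 3.0033 half-lives, so t½ = 55.85/3.0033 ≈ 18.596 days.

18.6 days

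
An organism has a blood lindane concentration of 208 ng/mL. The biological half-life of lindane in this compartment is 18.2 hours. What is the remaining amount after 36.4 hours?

52 ng/mL

Elapsed time is 2 half-lives (36.4/18.2).
Each half-life halves the amount: 208 × (1/2)^2 = 208/4 = 52 ng/mL.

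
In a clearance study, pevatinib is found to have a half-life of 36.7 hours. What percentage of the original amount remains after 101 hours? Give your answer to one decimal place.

14.8%

n = 101/36.7 ≈ 2.752 half-lives.
Fraction remaining = (1/2)^2.752 ≈ 0.14844, i.e. 14.844%.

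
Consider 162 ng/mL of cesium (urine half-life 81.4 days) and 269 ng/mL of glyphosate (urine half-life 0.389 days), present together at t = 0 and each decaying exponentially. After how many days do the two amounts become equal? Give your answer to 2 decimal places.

Set 162·(1/2)^(t/81.4) = 269·(1/2)^(t/0.389).
Taking log₂: log₂(162/269) = t·(1/81.4 − 1/0.389).
log₂(0.60223) = -0.73161; 1/81.4 − 1/0.389 = -2.5584.
t = -0.73161 / -2.5584 ≈ 0.28596 days.

0.29 days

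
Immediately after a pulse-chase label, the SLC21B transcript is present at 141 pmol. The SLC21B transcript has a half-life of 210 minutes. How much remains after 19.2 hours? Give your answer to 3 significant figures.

3.15 pmol

Convert the elapsed time: 19.2 hours = 1152 minutes.
Number of half-lives: n = 1152/210 ≈ 5.4857.
Remaining = 141 × (1/2)^5.4857 = 141 × 0.022317 ≈ 3.1467 pmol.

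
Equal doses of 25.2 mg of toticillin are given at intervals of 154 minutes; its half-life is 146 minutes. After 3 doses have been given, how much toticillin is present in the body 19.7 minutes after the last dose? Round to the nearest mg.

The 3 doses were given 327.7, 173.7, 19.7 minutes ago.
Total = 25.2·(1/2)^(327.7/146) + 25.2·(1/2)^(173.7/146) + 25.2·(1/2)^(19.7/146)
      = 5.3178 + 11.047 + 22.95 ≈ 39.315 mg.

39 mg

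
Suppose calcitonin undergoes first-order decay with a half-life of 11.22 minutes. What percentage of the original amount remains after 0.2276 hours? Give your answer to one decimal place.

0.2276 hours = 13.656 minutes.
n = 13.656/11.22 ≈ 1.2171 half-lives.
Fraction remaining = (1/2)^1.2171 ≈ 0.43014, i.e. 43.014%.

43.0%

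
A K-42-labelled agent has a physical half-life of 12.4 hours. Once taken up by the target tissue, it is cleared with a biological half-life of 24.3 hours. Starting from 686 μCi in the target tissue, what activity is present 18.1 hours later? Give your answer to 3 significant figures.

1/t_eff = 1/t_phys + 1/t_biol = 1/12.4 + 1/24.3 = 0.1218 per hour.
t_eff = 12.4 × 24.3 / (12.4 + 24.3) ≈ 8.2104 hours.
Remaining = 686 × (1/2)^(18.1/8.2104) = 686 × (1/2)^2.2045 ≈ 148.83 μCi.

149 μCi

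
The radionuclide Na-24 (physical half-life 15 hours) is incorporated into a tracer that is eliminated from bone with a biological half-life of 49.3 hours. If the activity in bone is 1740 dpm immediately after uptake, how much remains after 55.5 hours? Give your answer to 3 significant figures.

61.4 dpm

1/t_eff = 1/t_phys + 1/t_biol = 1/15 + 1/49.3 = 0.086951 per hour.
t_eff = 15 × 49.3 / (15 + 49.3) ≈ 11.501 hours.
Remaining = 1740 × (1/2)^(55.5/11.501) = 1740 × (1/2)^4.8258 ≈ 61.355 dpm.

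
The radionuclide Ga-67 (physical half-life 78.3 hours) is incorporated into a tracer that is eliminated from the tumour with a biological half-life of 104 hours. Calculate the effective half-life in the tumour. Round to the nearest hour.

45 hours

1/t_eff = 1/t_phys + 1/t_biol = 1/78.3 + 1/104 = 0.022387 per hour.
t_eff = 78.3 × 104 / (78.3 + 104) ≈ 44.669 hours.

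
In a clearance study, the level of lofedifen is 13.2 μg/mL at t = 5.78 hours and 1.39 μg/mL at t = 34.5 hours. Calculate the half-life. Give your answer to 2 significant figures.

8.8 hours

Over Δt = 34.5 − 5.78 = 28.72 hours, the level fell by a factor of 13.2/1.39 ≈ 9.4964.
n = log₂(9.4964) ≈ 3.2474 half-lives, so t½ = 28.72/3.2474 ≈ 8.844 hours.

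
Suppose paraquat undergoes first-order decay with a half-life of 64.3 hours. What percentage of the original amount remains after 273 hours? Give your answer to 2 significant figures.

5.3%

n = 273/64.3 ≈ 4.2457 half-lives.
Fraction remaining = (1/2)^4.2457 ≈ 0.052712, i.e. 5.2712%.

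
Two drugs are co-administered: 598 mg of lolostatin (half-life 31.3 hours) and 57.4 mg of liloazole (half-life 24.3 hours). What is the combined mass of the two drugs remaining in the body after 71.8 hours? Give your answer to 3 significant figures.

129 mg

lolostatin: 598 × (1/2)^(71.8/31.3) = 598 × (1/2)^2.2939 ≈ 121.94 mg.
liloazole: 57.4 × (1/2)^(71.8/24.3) = 57.4 × (1/2)^2.9547 ≈ 7.4037 mg.
Total = 121.94 + 7.4037 ≈ 129.35 mg.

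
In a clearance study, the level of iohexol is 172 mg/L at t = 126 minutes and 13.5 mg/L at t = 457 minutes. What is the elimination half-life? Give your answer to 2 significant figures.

Over Δt = 457 − 126 = 331 minutes, the level fell by a factor of 172/13.5 ≈ 12.741.
n = log₂(12.741) ≈ 3.6714 half-lives, so t½ = 331/3.6714 ≈ 90.157 minutes.

90 minutes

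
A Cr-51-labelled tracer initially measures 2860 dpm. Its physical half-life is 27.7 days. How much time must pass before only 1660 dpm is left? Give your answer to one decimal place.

21.7 days

Fraction remaining = 1660/2860 ≈ 0.58042.
n = log₂(2860/1660) = ln(1.7229)/ln 2 ≈ 0.78483 half-lives.
t = n × t½ = 0.78483 × 27.7 ≈ 21.74 days.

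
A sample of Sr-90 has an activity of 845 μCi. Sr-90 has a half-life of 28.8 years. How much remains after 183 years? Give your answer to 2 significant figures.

Number of half-lives: n = 183/28.8 ≈ 6.3542.
Remaining = 845 × (1/2)^6.3542 = 845 × 0.012224 ≈ 10.329 μCi.

10 μCi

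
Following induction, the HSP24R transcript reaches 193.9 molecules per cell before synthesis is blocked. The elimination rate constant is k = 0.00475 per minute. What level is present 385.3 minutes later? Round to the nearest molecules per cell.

t½ = ln 2 / k = 0.69315 / 0.00475 ≈ 145.93 minutes.
Number of half-lives: n = 385.3/145.93 ≈ 2.6404.
Remaining = 193.9 × (1/2)^2.6404 = 193.9 × 0.16039 ≈ 31.099 molecules per cell.

31 molecules per cell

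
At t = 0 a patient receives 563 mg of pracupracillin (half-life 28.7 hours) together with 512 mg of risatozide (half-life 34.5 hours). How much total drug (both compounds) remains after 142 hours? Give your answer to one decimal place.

pracupracillin: 563 × (1/2)^(142/28.7) = 563 × (1/2)^4.9477 ≈ 18.243 mg.
risatozide: 512 × (1/2)^(142/34.5) = 512 × (1/2)^4.1159 ≈ 29.529 mg.
Total = 18.243 + 29.529 ≈ 47.772 mg.

47.8 mg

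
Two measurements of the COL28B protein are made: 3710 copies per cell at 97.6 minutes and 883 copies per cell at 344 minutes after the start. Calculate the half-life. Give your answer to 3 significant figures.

119 minutes

Over Δt = 344 − 97.6 = 246.4 minutes, the level fell by a factor of 3710/883 ≈ 4.2016.
n = log₂(4.2016) ≈ 2.0709 half-lives, so t½ = 246.4/2.0709 ≈ 118.98 minutes.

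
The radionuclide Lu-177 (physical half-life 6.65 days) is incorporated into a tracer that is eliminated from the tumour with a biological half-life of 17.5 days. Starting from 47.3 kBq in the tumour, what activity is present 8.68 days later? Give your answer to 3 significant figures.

1/t_eff = 1/t_phys + 1/t_biol = 1/6.65 + 1/17.5 = 0.20752 per day.
t_eff = 6.65 × 17.5 / (6.65 + 17.5) ≈ 4.8188 days.
Remaining = 47.3 × (1/2)^(8.68/4.8188) = 47.3 × (1/2)^1.8013 ≈ 13.571 kBq.

13.6 kBq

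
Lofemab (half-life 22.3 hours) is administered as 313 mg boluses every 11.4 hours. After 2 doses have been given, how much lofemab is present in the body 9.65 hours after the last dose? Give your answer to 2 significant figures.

390 mg

The 2 doses were given 21.05, 9.65 hours ago.
Total = 313·(1/2)^(21.05/22.3) + 313·(1/2)^(9.65/22.3)
      = 162.7 + 231.89 ≈ 394.59 mg.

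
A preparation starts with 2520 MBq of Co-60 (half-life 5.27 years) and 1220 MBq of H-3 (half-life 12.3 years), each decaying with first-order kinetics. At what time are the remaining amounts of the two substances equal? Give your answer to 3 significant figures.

Set 2520·(1/2)^(t/5.27) = 1220·(1/2)^(t/12.3).
Taking log₂: log₂(2520/1220) = t·(1/5.27 − 1/12.3).
log₂(2.0656) = 1.0465; 1/5.27 − 1/12.3 = 0.10845.
t = 1.0465 / 0.10845 ≈ 9.6498 years.

9.65 years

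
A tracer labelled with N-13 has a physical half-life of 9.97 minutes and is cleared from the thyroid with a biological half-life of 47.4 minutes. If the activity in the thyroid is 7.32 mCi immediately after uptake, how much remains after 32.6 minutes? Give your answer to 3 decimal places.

0.471 mCi

1/t_eff = 1/t_phys + 1/t_biol = 1/9.97 + 1/47.4 = 0.1214 per minute.
t_eff = 9.97 × 47.4 / (9.97 + 47.4) ≈ 8.2374 minutes.
Remaining = 7.32 × (1/2)^(32.6/8.2374) = 7.32 × (1/2)^3.9576 ≈ 0.47115 mCi.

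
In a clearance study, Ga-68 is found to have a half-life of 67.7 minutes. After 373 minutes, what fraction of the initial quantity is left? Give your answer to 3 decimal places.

n = 373/67.7 ≈ 5.5096 half-lives.
Fraction remaining = (1/2)^5.5096 ≈ 0.021951.

0.022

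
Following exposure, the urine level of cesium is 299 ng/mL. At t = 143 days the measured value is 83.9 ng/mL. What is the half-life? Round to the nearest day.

78 days

A/A₀ = 83.9/299 ≈ 0.2806.
n = log₂(3.5638) ≈ 1.8334 half-lives elapsed in 143 days.
t½ = 143/1.8334 ≈ 77.997 days.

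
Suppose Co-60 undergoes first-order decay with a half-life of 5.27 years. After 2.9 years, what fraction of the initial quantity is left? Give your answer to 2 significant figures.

0.68

n = 2.9/5.27 ≈ 0.55028 half-lives.
Fraction remaining = (1/2)^0.55028 ≈ 0.68289.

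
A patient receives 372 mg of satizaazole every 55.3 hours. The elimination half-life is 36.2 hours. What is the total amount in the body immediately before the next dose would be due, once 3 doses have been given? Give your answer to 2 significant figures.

The 3 doses were given 165.9, 110.6, 55.3 hours ago.
Total = 372·(1/2)^(165.9/36.2) + 372·(1/2)^(110.6/36.2) + 372·(1/2)^(55.3/36.2)
      = 15.522 + 44.753 + 129.03 ≈ 189.3 mg.

190 mg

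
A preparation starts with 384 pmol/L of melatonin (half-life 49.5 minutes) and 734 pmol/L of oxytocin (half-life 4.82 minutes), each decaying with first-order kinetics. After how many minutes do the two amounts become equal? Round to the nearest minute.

Set 384·(1/2)^(t/49.5) = 734·(1/2)^(t/4.82).
Taking log₂: log₂(384/734) = t·(1/49.5 − 1/4.82).
log₂(0.52316) = -0.93467; 1/49.5 − 1/4.82 = -0.18727.
t = -0.93467 / -0.18727 ≈ 4.9911 minutes.

5 minutes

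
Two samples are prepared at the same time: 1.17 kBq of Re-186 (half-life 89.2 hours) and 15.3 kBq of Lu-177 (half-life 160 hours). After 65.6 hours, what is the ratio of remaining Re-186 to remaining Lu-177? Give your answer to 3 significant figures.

Re-186: 1.17 × (1/2)^(65.6/89.2) = 1.17 × (1/2)^0.73543 ≈ 0.70275 kBq.
Lu-177: 15.3 × (1/2)^(65.6/160) = 15.3 × (1/2)^0.41 ≈ 11.515 kBq.
Ratio ≈ 0.70275 / 11.515 ≈ 0.061028.

0.0610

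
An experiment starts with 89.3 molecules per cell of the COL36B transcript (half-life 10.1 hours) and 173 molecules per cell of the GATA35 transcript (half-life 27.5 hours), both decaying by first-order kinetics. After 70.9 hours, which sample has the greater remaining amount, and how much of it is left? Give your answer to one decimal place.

GATA35 transcript, 29.0 molecules per cell

COL36B transcript: 89.3 × (1/2)^7.0198 ≈ 0.68815 molecules per cell.
GATA35 transcript: 173 × (1/2)^2.5782 ≈ 28.969 molecules per cell.
GATA35 transcript has more remaining, at ≈ 28.969 molecules per cell.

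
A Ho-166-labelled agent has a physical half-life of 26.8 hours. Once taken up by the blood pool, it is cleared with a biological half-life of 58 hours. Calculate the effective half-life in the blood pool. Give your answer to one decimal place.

1/t_eff = 1/t_phys + 1/t_biol = 1/26.8 + 1/58 = 0.054555 per hour.
t_eff = 26.8 × 58 / (26.8 + 58) ≈ 18.33 hours.

18.3 hours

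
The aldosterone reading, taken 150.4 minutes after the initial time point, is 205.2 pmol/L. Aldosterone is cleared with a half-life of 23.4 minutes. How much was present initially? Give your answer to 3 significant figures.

17700 pmol/L

Number of half-lives elapsed: n = 150.4/23.4 ≈ 6.4274.
A₀ = A × 2^n = 205.2 × 2^6.4274 = 205.2 × 86.065 ≈ 17660 pmol/L.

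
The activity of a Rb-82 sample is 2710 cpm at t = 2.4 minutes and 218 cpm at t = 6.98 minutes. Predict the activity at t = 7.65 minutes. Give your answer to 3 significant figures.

Over Δt = 6.98 − 2.4 = 4.58 minutes, the level fell by a factor of 2710/218 ≈ 12.431.
n = log₂(12.431) ≈ 3.6359 half-lives, so t½ = 4.58/3.6359 ≈ 1.2597 minutes.
From t = 6.98 to t = 7.65: 218 × (1/2)^((7.65−6.98)/1.2597) ≈ 150.78 cpm.

151 cpm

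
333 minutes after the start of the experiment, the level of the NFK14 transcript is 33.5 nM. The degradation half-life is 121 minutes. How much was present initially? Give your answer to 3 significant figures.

Number of half-lives elapsed: n = 333/121 ≈ 2.7521.
A₀ = A × 2^n = 33.5 × 2^2.7521 = 33.5 × 6.7368 ≈ 225.68 nM.

226 nM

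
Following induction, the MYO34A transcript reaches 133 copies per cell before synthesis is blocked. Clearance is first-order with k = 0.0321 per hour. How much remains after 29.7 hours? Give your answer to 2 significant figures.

t½ = ln 2 / k = 0.69315 / 0.0321 ≈ 21.593 hours.
Number of half-lives: n = 29.7/21.593 ≈ 1.3754.
Remaining = 133 × (1/2)^1.3754 = 133 × 0.38544 ≈ 51.264 copies per cell.

51 copies per cell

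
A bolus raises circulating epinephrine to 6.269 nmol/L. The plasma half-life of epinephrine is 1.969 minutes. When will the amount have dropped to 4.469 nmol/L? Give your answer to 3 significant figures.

0.961 minutes

Fraction remaining = 4.469/6.269 ≈ 0.71287.
n = log₂(6.269/4.469) = ln(1.4028)/ln 2 ≈ 0.48828 half-lives.
t = n × t½ = 0.48828 × 1.969 ≈ 0.96143 minutes.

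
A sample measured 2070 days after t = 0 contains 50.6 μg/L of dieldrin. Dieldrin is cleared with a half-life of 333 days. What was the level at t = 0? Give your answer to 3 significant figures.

3760 μg/L

Number of half-lives elapsed: n = 2070/333 ≈ 6.2162.
A₀ = A × 2^n = 50.6 × 2^6.2162 = 50.6 × 74.348 ≈ 3762 μg/L.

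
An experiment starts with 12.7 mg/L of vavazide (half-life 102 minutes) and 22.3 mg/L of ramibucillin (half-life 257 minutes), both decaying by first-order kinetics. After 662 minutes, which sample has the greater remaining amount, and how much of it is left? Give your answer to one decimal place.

ramibucillin, 3.7 mg/L

vavazide: 12.7 × (1/2)^6.4902 ≈ 0.14127 mg/L.
ramibucillin: 22.3 × (1/2)^2.5759 ≈ 3.7402 mg/L.
Ramibucillin has more remaining, at ≈ 3.7402 mg/L.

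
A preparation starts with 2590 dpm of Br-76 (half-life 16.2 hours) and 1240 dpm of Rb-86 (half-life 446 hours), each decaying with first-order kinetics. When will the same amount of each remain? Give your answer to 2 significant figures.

18 hours

Set 2590·(1/2)^(t/16.2) = 1240·(1/2)^(t/446).
Taking log₂: log₂(2590/1240) = t·(1/16.2 − 1/446).
log₂(2.0887) = 1.0626; 1/16.2 − 1/446 = 0.059486.
t = 1.0626 / 0.059486 ≈ 17.863 hours.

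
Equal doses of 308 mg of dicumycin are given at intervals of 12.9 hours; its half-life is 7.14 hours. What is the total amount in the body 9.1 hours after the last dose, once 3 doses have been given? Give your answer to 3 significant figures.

The 3 doses were given 34.9, 22, 9.1 hours ago.
Total = 308·(1/2)^(34.9/7.14) + 308·(1/2)^(22/7.14) + 308·(1/2)^(9.1/7.14)
      = 10.402 + 36.392 + 127.32 ≈ 174.11 mg.

174 mg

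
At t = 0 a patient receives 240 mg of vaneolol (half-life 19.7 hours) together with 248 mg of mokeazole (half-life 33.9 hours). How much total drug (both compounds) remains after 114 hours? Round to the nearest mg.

vaneolol: 240 × (1/2)^(114/19.7) = 240 × (1/2)^5.7868 ≈ 4.3472 mg.
mokeazole: 248 × (1/2)^(114/33.9) = 248 × (1/2)^3.3628 ≈ 24.107 mg.
Total = 4.3472 + 24.107 ≈ 28.454 mg.

28 mg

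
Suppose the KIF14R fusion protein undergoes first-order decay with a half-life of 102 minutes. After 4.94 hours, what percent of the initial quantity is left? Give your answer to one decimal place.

13.3%

4.94 hours = 296.4 minutes.
n = 296.4/102 ≈ 2.9059 half-lives.
Fraction remaining = (1/2)^2.9059 ≈ 0.13343, i.e. 13.343%.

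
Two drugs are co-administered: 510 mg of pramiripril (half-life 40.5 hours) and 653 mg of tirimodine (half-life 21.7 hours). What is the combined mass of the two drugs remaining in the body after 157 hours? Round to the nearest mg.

39 mg

pramiripril: 510 × (1/2)^(157/40.5) = 510 × (1/2)^3.8765 ≈ 34.723 mg.
tirimodine: 653 × (1/2)^(157/21.7) = 653 × (1/2)^7.235 ≈ 4.3347 mg.
Total = 34.723 + 4.3347 ≈ 39.057 mg.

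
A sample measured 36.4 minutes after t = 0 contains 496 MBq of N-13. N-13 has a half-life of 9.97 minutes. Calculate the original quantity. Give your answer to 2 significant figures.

Number of half-lives elapsed: n = 36.4/9.97 ≈ 3.651.
A₀ = A × 2^n = 496 × 2^3.651 = 496 × 12.562 ≈ 6230.6 MBq.

6200 MBq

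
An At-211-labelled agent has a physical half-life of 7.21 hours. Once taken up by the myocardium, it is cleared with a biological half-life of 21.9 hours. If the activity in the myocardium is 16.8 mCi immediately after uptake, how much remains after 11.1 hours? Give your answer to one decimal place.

1/t_eff = 1/t_phys + 1/t_biol = 1/7.21 + 1/21.9 = 0.18436 per hour.
t_eff = 7.21 × 21.9 / (7.21 + 21.9) ≈ 5.4242 hours.
Remaining = 16.8 × (1/2)^(11.1/5.4242) = 16.8 × (1/2)^2.0464 ≈ 4.0671 mCi.

4.1 mCi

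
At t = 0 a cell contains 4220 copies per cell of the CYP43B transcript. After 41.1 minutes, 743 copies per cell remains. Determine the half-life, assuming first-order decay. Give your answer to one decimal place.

A/A₀ = 743/4220 ≈ 0.17607.
n = log₂(5.6797) ≈ 2.5058 half-lives elapsed in 41.1 minutes.
t½ = 41.1/2.5058 ≈ 16.402 minutes.

16.4 minutes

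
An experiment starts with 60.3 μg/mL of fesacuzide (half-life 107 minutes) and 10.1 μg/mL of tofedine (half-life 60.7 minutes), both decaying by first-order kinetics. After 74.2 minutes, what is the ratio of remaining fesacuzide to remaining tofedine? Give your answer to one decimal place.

fesacuzide: 60.3 × (1/2)^(74.2/107) = 60.3 × (1/2)^0.69346 ≈ 37.288 μg/mL.
tofedine: 10.1 × (1/2)^(74.2/60.7) = 10.1 × (1/2)^1.2224 ≈ 4.3285 μg/mL.
Ratio ≈ 37.288 / 4.3285 ≈ 8.6144.

8.6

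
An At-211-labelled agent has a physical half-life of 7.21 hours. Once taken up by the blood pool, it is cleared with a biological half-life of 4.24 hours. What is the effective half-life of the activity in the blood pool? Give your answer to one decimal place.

2.7 hours

1/t_eff = 1/t_phys + 1/t_biol = 1/7.21 + 1/4.24 = 0.37455 per hour.
t_eff = 7.21 × 4.24 / (7.21 + 4.24) ≈ 2.6699 hours.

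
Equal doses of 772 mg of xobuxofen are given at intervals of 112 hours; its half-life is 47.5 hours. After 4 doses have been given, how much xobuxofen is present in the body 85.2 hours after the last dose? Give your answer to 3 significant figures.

The 4 doses were given 421.2, 309.2, 197.2, 85.2 hours ago.
Total = 772·(1/2)^(421.2/47.5) + 772·(1/2)^(309.2/47.5) + 772·(1/2)^(197.2/47.5) + 772·(1/2)^(85.2/47.5)
      = 1.653 + 8.4736 + 43.438 + 222.67 ≈ 276.24 mg.

276 mg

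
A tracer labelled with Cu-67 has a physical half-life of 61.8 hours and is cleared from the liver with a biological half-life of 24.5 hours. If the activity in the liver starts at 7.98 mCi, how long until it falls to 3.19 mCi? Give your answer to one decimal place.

23.2 hours

1/t_eff = 1/t_phys + 1/t_biol = 1/61.8 + 1/24.5 = 0.056998 per hour.
t_eff = 61.8 × 24.5 / (61.8 + 24.5) ≈ 17.545 hours.
n = log₂(7.98/3.19) ≈ 1.3228; t = 1.3228 × 17.545 ≈ 23.209 hours.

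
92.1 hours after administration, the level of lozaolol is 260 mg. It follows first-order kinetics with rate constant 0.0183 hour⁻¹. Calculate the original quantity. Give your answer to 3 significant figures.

1400 mg

t½ = ln 2 / λ = 0.69315 / 0.0183 ≈ 37.877 hours.
Number of half-lives elapsed: n = 92.1/37.877 ≈ 2.4316.
A₀ = A × 2^n = 260 × 2^2.4316 = 260 × 5.3948 ≈ 1402.6 mg.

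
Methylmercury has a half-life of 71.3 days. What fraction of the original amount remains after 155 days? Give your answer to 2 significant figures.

n = 155/71.3 ≈ 2.1739 half-lives.
Fraction remaining = (1/2)^2.1739 ≈ 0.22161.

0.22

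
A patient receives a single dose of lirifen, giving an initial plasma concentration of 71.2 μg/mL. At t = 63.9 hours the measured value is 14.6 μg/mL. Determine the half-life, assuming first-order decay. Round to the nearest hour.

28 hours

A/A₀ = 14.6/71.2 ≈ 0.20506.
n = log₂(4.8767) ≈ 2.2859 half-lives elapsed in 63.9 hours.
t½ = 63.9/2.2859 ≈ 27.954 hours.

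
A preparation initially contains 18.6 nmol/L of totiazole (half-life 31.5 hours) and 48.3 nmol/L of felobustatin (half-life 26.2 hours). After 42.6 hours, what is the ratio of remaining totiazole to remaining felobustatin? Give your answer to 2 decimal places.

0.47

totiazole: 18.6 × (1/2)^(42.6/31.5) = 18.6 × (1/2)^1.3524 ≈ 7.2846 nmol/L.
felobustatin: 48.3 × (1/2)^(42.6/26.2) = 48.3 × (1/2)^1.626 ≈ 15.649 nmol/L.
Ratio ≈ 7.2846 / 15.649 ≈ 0.4655.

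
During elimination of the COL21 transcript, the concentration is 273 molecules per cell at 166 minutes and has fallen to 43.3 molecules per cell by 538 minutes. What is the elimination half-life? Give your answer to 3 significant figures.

140 minutes

Over Δt = 538 − 166 = 372 minutes, the level fell by a factor of 273/43.3 ≈ 6.3048.
n = log₂(6.3048) ≈ 2.6565 half-lives, so t½ = 372/2.6565 ≈ 140.04 minutes.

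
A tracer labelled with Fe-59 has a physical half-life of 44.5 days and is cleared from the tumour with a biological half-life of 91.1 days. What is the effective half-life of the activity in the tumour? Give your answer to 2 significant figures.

30 days

1/t_eff = 1/t_phys + 1/t_biol = 1/44.5 + 1/91.1 = 0.033449 per day.
t_eff = 44.5 × 91.1 / (44.5 + 91.1) ≈ 29.896 days.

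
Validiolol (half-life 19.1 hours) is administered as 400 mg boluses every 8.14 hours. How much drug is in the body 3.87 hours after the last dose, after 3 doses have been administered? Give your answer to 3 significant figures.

799 mg

The 3 doses were given 20.15, 12.01, 3.87 hours ago.
Total = 400·(1/2)^(20.15/19.1) + 400·(1/2)^(12.01/19.1) + 400·(1/2)^(3.87/19.1)
      = 192.52 + 258.69 + 347.59 ≈ 798.8 mg.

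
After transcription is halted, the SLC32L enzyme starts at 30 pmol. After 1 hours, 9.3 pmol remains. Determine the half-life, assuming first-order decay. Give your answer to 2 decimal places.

0.59 hours

A/A₀ = 9.3/30 ≈ 0.31.
n = log₂(3.2258) ≈ 1.6897 half-lives elapsed in 1 hours.
t½ = 1/1.6897 ≈ 0.59184 hours.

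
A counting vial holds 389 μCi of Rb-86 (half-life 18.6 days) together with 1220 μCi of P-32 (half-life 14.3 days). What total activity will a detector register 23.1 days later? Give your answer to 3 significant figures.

Rb-86: 389 × (1/2)^(23.1/18.6) = 389 × (1/2)^1.2419 ≈ 164.47 μCi.
P-32: 1220 × (1/2)^(23.1/14.3) = 1220 × (1/2)^1.6154 ≈ 398.18 μCi.
Total = 164.47 + 398.18 ≈ 562.65 μCi.

563 μCi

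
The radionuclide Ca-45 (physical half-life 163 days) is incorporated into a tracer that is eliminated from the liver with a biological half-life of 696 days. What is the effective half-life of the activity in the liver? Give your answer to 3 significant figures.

132 days

1/t_eff = 1/t_phys + 1/t_biol = 1/163 + 1/696 = 0.0075718 per day.
t_eff = 163 × 696 / (163 + 696) ≈ 132.07 days.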